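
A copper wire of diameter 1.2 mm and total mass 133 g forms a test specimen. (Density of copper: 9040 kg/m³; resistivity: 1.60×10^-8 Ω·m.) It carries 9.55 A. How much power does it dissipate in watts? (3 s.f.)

16.8 W

A = π(d/2)² = π(6.0000e-04 m)² = 1.1310e-06 m²
L = m/(density·A) = 0.133/(9040×1.1310e-06) = 13.01 m
R = ρL/A = (1.60×10^-8)(13.01)/(1.1310e-06) = 0.184 Ω
P = I²R = (9.55)² × 0.184 = 16.8 W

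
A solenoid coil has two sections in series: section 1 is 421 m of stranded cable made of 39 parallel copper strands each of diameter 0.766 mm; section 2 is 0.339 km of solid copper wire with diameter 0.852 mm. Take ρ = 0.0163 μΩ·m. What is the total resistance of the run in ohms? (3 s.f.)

10.1 Ω

ρ = 0.0163 μΩ·m = 1.63×10^-8 Ω·m
Section 1: A_strand = π(3.8300e-04)² = 4.608e-07 m²; R₁ = ρL/(N·A_s) = (1.63×10^-8)(421)/(39×4.608e-07) = 0.3818 Ω
Section 2: A = π(d/2)² = π(4.2600e-04 m)² = 5.701e-07 m²
R₂ = (1.63×10^-8)(339)/(5.701e-07) = 9.692 Ω
R = R₁ + R₂ = 10.1 Ω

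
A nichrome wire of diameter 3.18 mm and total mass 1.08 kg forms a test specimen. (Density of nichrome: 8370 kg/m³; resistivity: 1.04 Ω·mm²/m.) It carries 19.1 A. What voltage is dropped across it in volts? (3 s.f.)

40.6 V

ρ = 1.04 Ω·mm²/m = 1.04×10^-6 Ω·m
A = π(d/2)² = π(1.5900e-03 m)² = 7.9423e-06 m²
L = m/(density·A) = 1.08/(8370×7.9423e-06) = 16.25 m
R = ρL/A = (1.04×10^-6)(16.25)/(7.9423e-06) = 2.127 Ω
V = IR = 19.1 × 2.127 = 40.6 V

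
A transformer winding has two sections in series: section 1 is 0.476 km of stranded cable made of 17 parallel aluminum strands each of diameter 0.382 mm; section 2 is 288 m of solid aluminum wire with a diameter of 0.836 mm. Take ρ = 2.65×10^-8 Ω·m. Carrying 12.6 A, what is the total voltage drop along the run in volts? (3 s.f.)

Section 1: A_strand = π(1.9100e-04)² = 1.146e-07 m²; R₁ = ρL/(N·A_s) = (2.65×10^-8)(476)/(17×1.146e-07) = 6.474 Ω
Section 2: A = π(d/2)² = π(4.1800e-04 m)² = 5.489e-07 m²
R₂ = (2.65×10^-8)(288)/(5.489e-07) = 13.9 Ω
R = R₁ + R₂ = 20.38 Ω
V = IR = 12.6 × 20.38 = 257 V

257 V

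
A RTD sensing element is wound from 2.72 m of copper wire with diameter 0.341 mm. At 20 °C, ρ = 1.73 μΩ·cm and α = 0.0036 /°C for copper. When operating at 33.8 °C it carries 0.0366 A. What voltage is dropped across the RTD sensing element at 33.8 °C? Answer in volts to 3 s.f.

ρ = 1.73 μΩ·cm = 1.73×10^-8 Ω·m
A = π(d/2)² = π(1.7050e-04 m)² = 9.133e-08 m²
R₍20₎ = ρL/A = (1.73×10^-8)(2.72)/(9.133e-08) = 0.5152 Ω
R₍33.8₎ = R₍20₎(1 + αΔT) = 0.5152 × (1 + 0.0036×13.8) = 0.5408 Ω
V = IR = 0.0366 × 0.5408 = 0.0198 V

0.0198 V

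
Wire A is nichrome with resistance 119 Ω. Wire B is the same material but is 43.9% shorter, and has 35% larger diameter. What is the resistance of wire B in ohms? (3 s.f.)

R ∝ L/d², so R_B/R_A = (1 − 43.9/100) × (1 + 35/100)⁻²
= 0.561 × 0.5487 = 0.3078
R_B = 0.3078 × 119 = 36.6 Ω

36.6 Ω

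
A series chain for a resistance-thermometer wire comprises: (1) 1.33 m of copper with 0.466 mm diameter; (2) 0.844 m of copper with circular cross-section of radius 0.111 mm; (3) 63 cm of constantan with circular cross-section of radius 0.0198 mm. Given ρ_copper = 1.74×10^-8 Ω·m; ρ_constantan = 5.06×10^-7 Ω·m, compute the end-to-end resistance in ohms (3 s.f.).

Seg 1: A = π(d/2)² = π(2.3300e-04 m)² = 1.706e-07 m²
R_1 = (1.74×10^-8)(1.33)/(1.706e-07) = 0.1357 Ω
Seg 2: A = πr² = π(1.1100e-04 m)² = 3.871e-08 m²
R_2 = (1.74×10^-8)(0.844)/(3.871e-08) = 0.3794 Ω
Seg 3: A = πr² = π(1.9800e-05 m)² = 1.232e-09 m²
R_3 = (5.06×10^-7)(0.63)/(1.232e-09) = 258.8 Ω
R_total = R_1 + R_2 + R_3 = 259 Ω

259 Ω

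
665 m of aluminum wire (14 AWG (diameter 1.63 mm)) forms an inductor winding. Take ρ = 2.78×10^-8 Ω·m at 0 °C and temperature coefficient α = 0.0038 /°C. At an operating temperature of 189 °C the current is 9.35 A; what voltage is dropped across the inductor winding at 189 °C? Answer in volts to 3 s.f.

A = π(1.63/2 mm)² = π(8.1500e-04 m)² = 2.087e-06 m²
R₍0₎ = ρL/A = (2.78×10^-8)(665)/(2.087e-06) = 8.859 Ω
R₍189₎ = R₍0₎(1 + αΔT) = 8.859 × (1 + 0.0038×189) = 15.22 Ω
V = IR = 9.35 × 15.22 = 142 V

142 V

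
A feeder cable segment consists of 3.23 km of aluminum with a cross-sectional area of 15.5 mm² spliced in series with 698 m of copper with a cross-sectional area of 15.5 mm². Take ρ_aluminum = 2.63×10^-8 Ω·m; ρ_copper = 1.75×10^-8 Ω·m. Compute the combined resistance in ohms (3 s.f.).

6.27 Ω

Segment 1: A = 15.5 mm² = 1.550e-05 m²
R₁ = ρL/A = (2.63×10^-8)(3230)/(1.550e-05) = 5.481 Ω
R₂ = (1.75×10^-8)(698)/(1.550e-05) = 0.7881 Ω
R = R₁ + R₂ = 6.27 Ω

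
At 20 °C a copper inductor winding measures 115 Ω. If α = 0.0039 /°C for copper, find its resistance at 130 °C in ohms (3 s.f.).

164 Ω

ΔT = 130 − 20 = 110 °C
R = R₀(1 + αΔT) = 115 × (1 + 0.0039×110) = 115 × 1.429 = 164 Ω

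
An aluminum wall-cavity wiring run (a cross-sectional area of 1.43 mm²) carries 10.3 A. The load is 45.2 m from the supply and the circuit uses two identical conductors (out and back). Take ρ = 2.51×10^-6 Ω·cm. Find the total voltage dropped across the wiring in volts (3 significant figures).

16.3 V

ρ = 2.51×10^-6 Ω·cm = 2.51×10^-8 Ω·m
A = 1.43 mm² = 1.430e-06 m²
Total conductor length (both ways) L = 2 × 45.2 = 90.4 m
R = ρL/A = (2.51×10^-8)(90.4)/(1.430e-06) = 1.587 Ω
V = IR = 10.3 × 1.587 = 16.3 V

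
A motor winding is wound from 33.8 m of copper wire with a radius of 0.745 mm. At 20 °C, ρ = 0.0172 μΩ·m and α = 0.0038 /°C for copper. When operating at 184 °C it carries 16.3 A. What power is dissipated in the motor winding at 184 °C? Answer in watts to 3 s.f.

144 W

ρ = 0.0172 μΩ·m = 1.72×10^-8 Ω·m
A = πr² = π(7.4500e-04 m)² = 1.744e-06 m²
R₍20₎ = ρL/A = (1.72×10^-8)(33.8)/(1.744e-06) = 0.3334 Ω
R₍184₎ = R₍20₎(1 + αΔT) = 0.3334 × (1 + 0.0038×164) = 0.5412 Ω
P = I²R = (16.3)² × 0.5412 = 144 W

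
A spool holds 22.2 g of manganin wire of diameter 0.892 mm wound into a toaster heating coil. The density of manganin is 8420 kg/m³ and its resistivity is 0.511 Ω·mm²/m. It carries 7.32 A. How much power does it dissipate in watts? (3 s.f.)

185 W

ρ = 0.511 Ω·mm²/m = 5.11×10^-7 Ω·m
A = π(d/2)² = π(4.4600e-04 m)² = 6.2491e-07 m²
L = m/(density·A) = 0.0222/(8420×6.2491e-07) = 4.219 m
R = ρL/A = (5.11×10^-7)(4.219)/(6.2491e-07) = 3.45 Ω
P = I²R = (7.32)² × 3.45 = 185 W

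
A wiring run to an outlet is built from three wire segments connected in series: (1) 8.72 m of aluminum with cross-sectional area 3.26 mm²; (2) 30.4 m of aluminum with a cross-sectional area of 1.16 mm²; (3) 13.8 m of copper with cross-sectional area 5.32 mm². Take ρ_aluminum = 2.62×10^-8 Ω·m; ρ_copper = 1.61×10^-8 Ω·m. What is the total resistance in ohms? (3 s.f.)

Seg 1: A = 3.26 mm² = 3.260e-06 m²
R_1 = (2.62×10^-8)(8.72)/(3.260e-06) = 0.07008 Ω
Seg 2: A = 1.16 mm² = 1.160e-06 m²
R_2 = (2.62×10^-8)(30.4)/(1.160e-06) = 0.6866 Ω
Seg 3: A = 5.32 mm² = 5.320e-06 m²
R_3 = (1.61×10^-8)(13.8)/(5.320e-06) = 0.04176 Ω
R_total = R_1 + R_2 + R_3 = 0.798 Ω

0.798 Ω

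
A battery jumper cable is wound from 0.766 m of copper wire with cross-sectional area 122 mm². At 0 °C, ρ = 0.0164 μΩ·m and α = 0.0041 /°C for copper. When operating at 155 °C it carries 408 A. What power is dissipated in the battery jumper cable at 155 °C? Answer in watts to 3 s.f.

ρ = 0.0164 μΩ·m = 1.64×10^-8 Ω·m
A = 122 mm² = 1.220e-04 m²
R₍0₎ = ρL/A = (1.64×10^-8)(0.766)/(1.220e-04) = 1.030×10^-4 Ω
R₍155₎ = R₍0₎(1 + αΔT) = 1.030×10^-4 × (1 + 0.0041×155) = 1.684×10^-4 Ω
P = I²R = (408)² × 1.684×10^-4 = 28.0 W

28.0 W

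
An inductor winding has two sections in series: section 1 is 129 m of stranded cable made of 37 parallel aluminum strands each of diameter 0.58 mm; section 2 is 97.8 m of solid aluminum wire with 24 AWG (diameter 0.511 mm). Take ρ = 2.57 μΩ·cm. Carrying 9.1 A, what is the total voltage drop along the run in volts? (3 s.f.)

115 V

ρ = 2.57 μΩ·cm = 2.57×10^-8 Ω·m
Section 1: A_strand = π(2.9000e-04)² = 2.642e-07 m²; R₁ = ρL/(N·A_s) = (2.57×10^-8)(129)/(37×2.642e-07) = 0.3391 Ω
Section 2: A = π(0.511/2 mm)² = π(2.5550e-04 m)² = 2.051e-07 m²
R₂ = (2.57×10^-8)(97.8)/(2.051e-07) = 12.26 Ω
R = R₁ + R₂ = 12.59 Ω
V = IR = 9.1 × 12.59 = 115 V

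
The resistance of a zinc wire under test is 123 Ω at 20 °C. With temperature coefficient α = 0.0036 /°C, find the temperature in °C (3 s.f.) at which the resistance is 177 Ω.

142 °C

R = R₀(1 + α(T − T₀)) ⇒ T = T₀ + (R/R₀ − 1)/α
T = 20 + (177/123 − 1)/0.0036 = 20 + (0.439)/0.0036 = 142 °C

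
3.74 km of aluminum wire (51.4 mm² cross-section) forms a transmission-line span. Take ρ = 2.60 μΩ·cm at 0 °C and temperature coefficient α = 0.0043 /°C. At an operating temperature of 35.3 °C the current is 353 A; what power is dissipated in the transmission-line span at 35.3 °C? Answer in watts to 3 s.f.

ρ = 2.60 μΩ·cm = 2.60×10^-8 Ω·m
A = 51.4 mm² = 5.140e-05 m²
R₍0₎ = ρL/A = (2.60×10^-8)(3740)/(5.140e-05) = 1.892 Ω
R₍35.3₎ = R₍0₎(1 + αΔT) = 1.892 × (1 + 0.0043×35.3) = 2.179 Ω
P = I²R = (353)² × 2.179 = 2.72×10^5 W

2.72×10^5 W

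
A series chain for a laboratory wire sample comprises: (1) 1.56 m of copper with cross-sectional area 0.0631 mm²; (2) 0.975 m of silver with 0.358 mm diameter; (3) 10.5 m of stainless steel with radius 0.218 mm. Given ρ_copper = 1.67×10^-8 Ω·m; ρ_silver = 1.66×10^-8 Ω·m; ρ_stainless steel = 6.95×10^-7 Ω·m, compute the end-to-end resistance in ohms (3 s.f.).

49.5 Ω

Seg 1: A = 0.0631 mm² = 6.310e-08 m²
R_1 = (1.67×10^-8)(1.56)/(6.310e-08) = 0.4129 Ω
Seg 2: A = π(d/2)² = π(1.7900e-04 m)² = 1.007e-07 m²
R_2 = (1.66×10^-8)(0.975)/(1.007e-07) = 0.1608 Ω
Seg 3: A = πr² = π(2.1800e-04 m)² = 1.493e-07 m²
R_3 = (6.95×10^-7)(10.5)/(1.493e-07) = 48.88 Ω
R_total = R_1 + R_2 + R_3 = 49.5 Ω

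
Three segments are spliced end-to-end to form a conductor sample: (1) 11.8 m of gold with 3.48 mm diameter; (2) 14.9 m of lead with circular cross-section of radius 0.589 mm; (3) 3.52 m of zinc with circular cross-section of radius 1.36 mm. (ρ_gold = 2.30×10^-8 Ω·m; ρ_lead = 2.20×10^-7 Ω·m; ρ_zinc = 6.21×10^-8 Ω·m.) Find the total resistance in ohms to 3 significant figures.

3.07 Ω

Seg 1: A = π(d/2)² = π(1.7400e-03 m)² = 9.511e-06 m²
R_1 = (2.30×10^-8)(11.8)/(9.511e-06) = 0.02853 Ω
Seg 2: A = πr² = π(5.8900e-04 m)² = 1.090e-06 m²
R_2 = (2.20×10^-7)(14.9)/(1.090e-06) = 3.008 Ω
Seg 3: A = πr² = π(1.3600e-03 m)² = 5.811e-06 m²
R_3 = (6.21×10^-8)(3.52)/(5.811e-06) = 0.03762 Ω
R_total = R_1 + R_2 + R_3 = 3.07 Ω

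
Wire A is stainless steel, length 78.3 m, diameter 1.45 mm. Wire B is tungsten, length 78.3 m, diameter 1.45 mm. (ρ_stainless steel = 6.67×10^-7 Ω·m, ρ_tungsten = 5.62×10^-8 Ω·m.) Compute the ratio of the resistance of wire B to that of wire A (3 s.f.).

R ∝ ρL/d², so R_B/R_A = (ρ_B/ρ_A)
= (5.62×10^-8/6.67×10^-7) = 0.0843

0.0843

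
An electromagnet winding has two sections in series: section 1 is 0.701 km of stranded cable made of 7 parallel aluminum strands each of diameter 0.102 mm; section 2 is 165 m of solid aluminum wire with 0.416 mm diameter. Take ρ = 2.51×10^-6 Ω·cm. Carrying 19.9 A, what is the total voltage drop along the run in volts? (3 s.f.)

6730 V

ρ = 2.51×10^-6 Ω·cm = 2.51×10^-8 Ω·m
Section 1: A_strand = π(5.1000e-05)² = 8.171e-09 m²; R₁ = ρL/(N·A_s) = (2.51×10^-8)(701)/(7×8.171e-09) = 307.6 Ω
Section 2: A = π(d/2)² = π(2.0800e-04 m)² = 1.359e-07 m²
R₂ = (2.51×10^-8)(165)/(1.359e-07) = 30.47 Ω
R = R₁ + R₂ = 338.1 Ω
V = IR = 19.9 × 338.1 = 6730 V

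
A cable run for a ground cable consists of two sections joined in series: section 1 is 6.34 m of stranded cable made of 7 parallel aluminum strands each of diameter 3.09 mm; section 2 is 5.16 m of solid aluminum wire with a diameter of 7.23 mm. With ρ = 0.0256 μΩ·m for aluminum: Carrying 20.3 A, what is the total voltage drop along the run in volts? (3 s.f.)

0.128 V

ρ = 0.0256 μΩ·m = 2.56×10^-8 Ω·m
Section 1: A_strand = π(1.5450e-03)² = 7.499e-06 m²; R₁ = ρL/(N·A_s) = (2.56×10^-8)(6.34)/(7×7.499e-06) = 0.003092 Ω
Section 2: A = π(d/2)² = π(3.6150e-03 m)² = 4.106e-05 m²
R₂ = (2.56×10^-8)(5.16)/(4.106e-05) = 0.003218 Ω
R = R₁ + R₂ = 0.006309 Ω
V = IR = 20.3 × 0.006309 = 0.128 V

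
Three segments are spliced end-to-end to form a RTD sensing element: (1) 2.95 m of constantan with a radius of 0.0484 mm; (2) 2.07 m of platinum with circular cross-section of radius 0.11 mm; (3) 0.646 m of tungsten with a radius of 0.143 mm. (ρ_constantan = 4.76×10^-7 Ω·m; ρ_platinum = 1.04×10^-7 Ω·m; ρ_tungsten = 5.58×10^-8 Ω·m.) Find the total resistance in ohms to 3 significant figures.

197 Ω

Seg 1: A = πr² = π(4.8400e-05 m)² = 7.359e-09 m²
R_1 = (4.76×10^-7)(2.95)/(7.359e-09) = 190.8 Ω
Seg 2: A = πr² = π(1.1000e-04 m)² = 3.801e-08 m²
R_2 = (1.04×10^-7)(2.07)/(3.801e-08) = 5.663 Ω
Seg 3: A = πr² = π(1.4300e-04 m)² = 6.424e-08 m²
R_3 = (5.58×10^-8)(0.646)/(6.424e-08) = 0.5611 Ω
R_total = R_1 + R_2 + R_3 = 197 Ω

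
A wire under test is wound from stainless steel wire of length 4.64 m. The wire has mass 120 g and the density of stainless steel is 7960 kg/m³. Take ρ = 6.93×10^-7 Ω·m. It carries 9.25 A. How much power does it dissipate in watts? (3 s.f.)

A = m/(density·L) = 0.12/(7960×4.64) = 3.2490e-06 m²
R = ρL/A = (6.93×10^-7)(4.64)/(3.2490e-06) = 0.9897 Ω
P = I²R = (9.25)² × 0.9897 = 84.7 W

84.7 W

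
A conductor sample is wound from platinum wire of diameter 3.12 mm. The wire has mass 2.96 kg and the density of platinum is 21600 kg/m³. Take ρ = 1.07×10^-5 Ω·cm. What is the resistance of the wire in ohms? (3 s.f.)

ρ = 1.07×10^-5 Ω·cm = 1.07×10^-7 Ω·m
A = π(d/2)² = π(1.5600e-03 m)² = 7.6454e-06 m²
L = m/(density·A) = 2.96/(21600×7.6454e-06) = 17.92 m
R = ρL/A = (1.07×10^-7)(17.92)/(7.6454e-06) = 0.251 Ω

0.251 Ω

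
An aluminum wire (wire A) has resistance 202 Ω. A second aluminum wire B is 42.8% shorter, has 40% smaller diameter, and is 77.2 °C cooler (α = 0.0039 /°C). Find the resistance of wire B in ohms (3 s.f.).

R ∝ ρL/d² with ρ ∝ (1+αΔT), so R_B/R_A = (1 − 42.8/100) × (1 − 40/100)⁻² × (1 − 0.0039×77.2)
= 0.572 × 2.778 × 0.6989 = 1.111
R_B = 1.111 × 202 = 224 Ω

224 Ω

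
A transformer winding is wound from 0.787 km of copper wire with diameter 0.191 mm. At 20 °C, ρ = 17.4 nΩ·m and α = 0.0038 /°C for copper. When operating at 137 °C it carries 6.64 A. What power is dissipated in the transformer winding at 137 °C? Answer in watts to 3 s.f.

ρ = 17.4 nΩ·m = 1.74×10^-8 Ω·m
A = π(d/2)² = π(9.5500e-05 m)² = 2.865e-08 m²
R₍20₎ = ρL/A = (1.74×10^-8)(787)/(2.865e-08) = 477.9 Ω
R₍137₎ = R₍20₎(1 + αΔT) = 477.9 × (1 + 0.0038×117) = 690.4 Ω
P = I²R = (6.64)² × 690.4 = 30400 W

30400 W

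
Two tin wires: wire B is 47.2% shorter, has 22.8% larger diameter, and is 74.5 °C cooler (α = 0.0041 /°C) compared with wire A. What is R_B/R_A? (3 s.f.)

0.243

R ∝ ρL/d² with ρ ∝ (1+αΔT), so R_B/R_A = (1 − 47.2/100) × (1 + 22.8/100)⁻² × (1 − 0.0041×74.5)
= 0.528 × 0.6631 × 0.6946 = 0.243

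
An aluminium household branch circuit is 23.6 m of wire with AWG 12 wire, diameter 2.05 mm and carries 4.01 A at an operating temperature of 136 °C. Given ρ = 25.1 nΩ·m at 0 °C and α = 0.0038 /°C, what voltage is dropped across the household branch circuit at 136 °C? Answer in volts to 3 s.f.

ρ = 25.1 nΩ·m = 2.51×10^-8 Ω·m
A = π(2.05/2 mm)² = π(1.0250e-03 m)² = 3.301e-06 m²
R₍0₎ = ρL/A = (2.51×10^-8)(23.6)/(3.301e-06) = 0.1795 Ω
R₍136₎ = R₍0₎(1 + αΔT) = 0.1795 × (1 + 0.0038×136) = 0.2722 Ω
V = IR = 4.01 × 0.2722 = 1.09 V

1.09 V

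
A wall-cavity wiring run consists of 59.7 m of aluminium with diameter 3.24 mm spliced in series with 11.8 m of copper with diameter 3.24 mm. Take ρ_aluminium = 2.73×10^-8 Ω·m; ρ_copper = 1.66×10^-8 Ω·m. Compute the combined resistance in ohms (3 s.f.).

0.221 Ω

Segment 1: A = π(d/2)² = π(1.6200e-03 m)² = 8.245e-06 m²
R₁ = ρL/A = (2.73×10^-8)(59.7)/(8.245e-06) = 0.1977 Ω
R₂ = (1.66×10^-8)(11.8)/(8.245e-06) = 0.02376 Ω
R = R₁ + R₂ = 0.221 Ω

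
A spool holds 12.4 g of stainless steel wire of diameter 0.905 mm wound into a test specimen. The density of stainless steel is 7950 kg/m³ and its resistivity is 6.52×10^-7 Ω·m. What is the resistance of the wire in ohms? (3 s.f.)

2.46 Ω

A = π(d/2)² = π(4.5250e-04 m)² = 6.4326e-07 m²
L = m/(density·A) = 0.0124/(7950×6.4326e-07) = 2.425 m
R = ρL/A = (6.52×10^-7)(2.425)/(6.4326e-07) = 2.46 Ω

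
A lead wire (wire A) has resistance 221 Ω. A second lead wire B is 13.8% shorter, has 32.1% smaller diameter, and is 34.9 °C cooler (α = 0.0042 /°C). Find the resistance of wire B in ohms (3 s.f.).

R ∝ ρL/d² with ρ ∝ (1+αΔT), so R_B/R_A = (1 − 13.8/100) × (1 − 32.1/100)⁻² × (1 − 0.0042×34.9)
= 0.862 × 2.169 × 0.8534 = 1.596
R_B = 1.596 × 221 = 353 Ω

353 Ω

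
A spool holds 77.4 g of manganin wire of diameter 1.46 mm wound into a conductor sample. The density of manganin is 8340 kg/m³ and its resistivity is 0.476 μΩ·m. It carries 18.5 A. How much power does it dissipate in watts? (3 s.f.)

539 W

ρ = 0.476 μΩ·m = 4.76×10^-7 Ω·m
A = π(d/2)² = π(7.3000e-04 m)² = 1.6742e-06 m²
L = m/(density·A) = 0.0774/(8340×1.6742e-06) = 5.543 m
R = ρL/A = (4.76×10^-7)(5.543)/(1.6742e-06) = 1.576 Ω
P = I²R = (18.5)² × 1.576 = 539 W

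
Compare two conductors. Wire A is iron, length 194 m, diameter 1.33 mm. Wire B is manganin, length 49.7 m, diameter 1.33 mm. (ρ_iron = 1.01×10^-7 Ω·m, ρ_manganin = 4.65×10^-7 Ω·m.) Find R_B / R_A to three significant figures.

R ∝ ρL/d², so R_B/R_A = (ρ_B/ρ_A) × (L_B/L_A)
= (4.65×10^-7/1.01×10^-7) × (49.7/194) = 1.18

1.18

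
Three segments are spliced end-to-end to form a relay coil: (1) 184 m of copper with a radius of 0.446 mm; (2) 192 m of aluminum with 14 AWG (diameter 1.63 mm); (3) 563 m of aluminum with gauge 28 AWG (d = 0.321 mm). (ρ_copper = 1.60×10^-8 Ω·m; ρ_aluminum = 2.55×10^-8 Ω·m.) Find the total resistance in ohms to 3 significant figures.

184 Ω

Seg 1: A = πr² = π(4.4600e-04 m)² = 6.249e-07 m²
R_1 = (1.60×10^-8)(184)/(6.249e-07) = 4.711 Ω
Seg 2: A = π(1.63/2 mm)² = π(8.1500e-04 m)² = 2.087e-06 m²
R_2 = (2.55×10^-8)(192)/(2.087e-06) = 2.346 Ω
Seg 3: A = π(0.321/2 mm)² = π(1.6050e-04 m)² = 8.093e-08 m²
R_3 = (2.55×10^-8)(563)/(8.093e-08) = 177.4 Ω
R_total = R_1 + R_2 + R_3 = 184 Ω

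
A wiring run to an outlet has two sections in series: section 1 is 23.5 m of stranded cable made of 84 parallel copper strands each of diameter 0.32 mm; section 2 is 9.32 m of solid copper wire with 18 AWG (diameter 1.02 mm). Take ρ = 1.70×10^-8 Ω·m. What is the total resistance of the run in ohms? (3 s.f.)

0.253 Ω

Section 1: A_strand = π(1.6000e-04)² = 8.042e-08 m²; R₁ = ρL/(N·A_s) = (1.70×10^-8)(23.5)/(84×8.042e-08) = 0.05914 Ω
Section 2: A = π(1.02/2 mm)² = π(5.1000e-04 m)² = 8.171e-07 m²
R₂ = (1.70×10^-8)(9.32)/(8.171e-07) = 0.1939 Ω
R = R₁ + R₂ = 0.253 Ω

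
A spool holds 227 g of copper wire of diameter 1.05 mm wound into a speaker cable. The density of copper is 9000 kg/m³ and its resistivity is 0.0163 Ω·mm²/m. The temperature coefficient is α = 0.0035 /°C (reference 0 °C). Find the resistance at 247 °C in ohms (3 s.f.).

ρ = 0.0163 Ω·mm²/m = 1.63×10^-8 Ω·m
A = π(d/2)² = π(5.2500e-04 m)² = 8.6590e-07 m²
L = m/(density·A) = 0.227/(9000×8.6590e-07) = 29.13 m
R = ρL/A = (1.63×10^-8)(29.13)/(8.6590e-07) = 0.5483 Ω
R(247 °C) = 0.5483 × (1 + 0.0035×247) = 1.02 Ω

1.02 Ω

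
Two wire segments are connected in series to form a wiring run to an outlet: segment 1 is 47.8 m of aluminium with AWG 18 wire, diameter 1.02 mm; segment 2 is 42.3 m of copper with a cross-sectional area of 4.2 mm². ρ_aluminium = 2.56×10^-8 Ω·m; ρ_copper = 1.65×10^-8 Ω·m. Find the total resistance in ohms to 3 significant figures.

Segment 1: A = π(1.02/2 mm)² = π(5.1000e-04 m)² = 8.171e-07 m²
R₁ = ρL/A = (2.56×10^-8)(47.8)/(8.171e-07) = 1.498 Ω
Segment 2: A = 4.2 mm² = 4.200e-06 m²
R₂ = (1.65×10^-8)(42.3)/(4.200e-06) = 0.1662 Ω
R = R₁ + R₂ = 1.66 Ω

1.66 Ω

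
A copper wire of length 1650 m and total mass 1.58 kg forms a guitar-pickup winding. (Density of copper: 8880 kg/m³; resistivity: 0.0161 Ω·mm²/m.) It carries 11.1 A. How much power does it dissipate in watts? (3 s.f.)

30400 W

ρ = 0.0161 Ω·mm²/m = 1.61×10^-8 Ω·m
A = m/(density·L) = 1.58/(8880×1650) = 1.0784e-07 m²
R = ρL/A = (1.61×10^-8)(1650)/(1.0784e-07) = 246.3 Ω
P = I²R = (11.1)² × 246.3 = 30400 W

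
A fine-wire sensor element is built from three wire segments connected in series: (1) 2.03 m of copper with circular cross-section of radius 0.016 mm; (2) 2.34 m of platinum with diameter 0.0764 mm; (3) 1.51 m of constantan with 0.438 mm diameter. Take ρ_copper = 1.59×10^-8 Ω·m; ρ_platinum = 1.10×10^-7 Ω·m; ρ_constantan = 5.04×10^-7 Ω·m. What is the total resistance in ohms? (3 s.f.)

Seg 1: A = πr² = π(1.6000e-05 m)² = 8.042e-10 m²
R_1 = (1.59×10^-8)(2.03)/(8.042e-10) = 40.13 Ω
Seg 2: A = π(d/2)² = π(3.8200e-05 m)² = 4.584e-09 m²
R_2 = (1.10×10^-7)(2.34)/(4.584e-09) = 56.15 Ω
Seg 3: A = π(d/2)² = π(2.1900e-04 m)² = 1.507e-07 m²
R_3 = (5.04×10^-7)(1.51)/(1.507e-07) = 5.051 Ω
R_total = R_1 + R_2 + R_3 = 101 Ω

101 Ω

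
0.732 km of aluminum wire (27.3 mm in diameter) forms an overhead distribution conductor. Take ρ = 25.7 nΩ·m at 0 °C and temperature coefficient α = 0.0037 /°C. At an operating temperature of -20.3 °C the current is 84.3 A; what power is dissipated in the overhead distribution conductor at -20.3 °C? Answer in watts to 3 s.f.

211 W

ρ = 25.7 nΩ·m = 2.57×10^-8 Ω·m
A = π(d/2)² = π(1.3650e-02 m)² = 5.853e-04 m²
R₍0₎ = ρL/A = (2.57×10^-8)(732)/(5.853e-04) = 0.03214 Ω
R₍-20.3₎ = R₍0₎(1 + αΔT) = 0.03214 × (1 + 0.0037×-20.3) = 0.02972 Ω
P = I²R = (84.3)² × 0.02972 = 211 W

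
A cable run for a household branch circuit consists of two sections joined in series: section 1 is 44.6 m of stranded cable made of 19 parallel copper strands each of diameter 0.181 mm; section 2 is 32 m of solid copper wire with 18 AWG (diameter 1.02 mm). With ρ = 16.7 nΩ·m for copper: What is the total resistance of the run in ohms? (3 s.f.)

2.18 Ω

ρ = 16.7 nΩ·m = 1.67×10^-8 Ω·m
Section 1: A_strand = π(9.0500e-05)² = 2.573e-08 m²; R₁ = ρL/(N·A_s) = (1.67×10^-8)(44.6)/(19×2.573e-08) = 1.524 Ω
Section 2: A = π(1.02/2 mm)² = π(5.1000e-04 m)² = 8.171e-07 m²
R₂ = (1.67×10^-8)(32)/(8.171e-07) = 0.654 Ω
R = R₁ + R₂ = 2.18 Ω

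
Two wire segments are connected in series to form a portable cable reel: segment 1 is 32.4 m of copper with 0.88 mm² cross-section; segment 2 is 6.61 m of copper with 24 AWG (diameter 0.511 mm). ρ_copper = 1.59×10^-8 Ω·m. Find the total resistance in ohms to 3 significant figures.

1.10 Ω

Segment 1: A = 0.88 mm² = 8.800e-07 m²
R₁ = ρL/A = (1.59×10^-8)(32.4)/(8.800e-07) = 0.5854 Ω
Segment 2: A = π(0.511/2 mm)² = π(2.5550e-04 m)² = 2.051e-07 m²
R₂ = (1.59×10^-8)(6.61)/(2.051e-07) = 0.5125 Ω
R = R₁ + R₂ = 1.10 Ω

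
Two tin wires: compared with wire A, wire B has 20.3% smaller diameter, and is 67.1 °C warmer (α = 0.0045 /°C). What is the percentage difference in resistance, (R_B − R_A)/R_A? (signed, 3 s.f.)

105%

R ∝ ρL/d² with ρ ∝ (1+αΔT), so R_B/R_A = (1 − 20.3/100)⁻² × (1 + 0.0045×67.1)
= 1.574 × 1.302 = 2.05
(R_B − R_A)/R_A = 2.05 − 1 = 105%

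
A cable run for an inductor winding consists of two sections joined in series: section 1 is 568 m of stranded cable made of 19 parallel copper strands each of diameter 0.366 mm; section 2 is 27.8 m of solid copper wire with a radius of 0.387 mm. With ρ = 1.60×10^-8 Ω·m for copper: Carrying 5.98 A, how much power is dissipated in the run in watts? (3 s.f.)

Section 1: A_strand = π(1.8300e-04)² = 1.052e-07 m²; R₁ = ρL/(N·A_s) = (1.60×10^-8)(568)/(19×1.052e-07) = 4.546 Ω
Section 2: A = πr² = π(3.8700e-04 m)² = 4.705e-07 m²
R₂ = (1.60×10^-8)(27.8)/(4.705e-07) = 0.9454 Ω
R = R₁ + R₂ = 5.492 Ω
P = I²R = (5.98)² × 5.492 = 196 W

196 W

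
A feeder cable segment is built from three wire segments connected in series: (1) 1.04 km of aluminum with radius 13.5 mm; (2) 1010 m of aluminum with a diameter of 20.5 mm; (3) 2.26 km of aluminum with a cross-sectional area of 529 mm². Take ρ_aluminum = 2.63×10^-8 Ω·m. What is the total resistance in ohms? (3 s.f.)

Seg 1: A = πr² = π(1.3500e-02 m)² = 5.726e-04 m²
R_1 = (2.63×10^-8)(1040)/(5.726e-04) = 0.04777 Ω
Seg 2: A = π(d/2)² = π(1.0250e-02 m)² = 3.301e-04 m²
R_2 = (2.63×10^-8)(1010)/(3.301e-04) = 0.08048 Ω
Seg 3: A = 529 mm² = 5.290e-04 m²
R_3 = (2.63×10^-8)(2260)/(5.290e-04) = 0.1124 Ω
R_total = R_1 + R_2 + R_3 = 0.241 Ω

0.241 Ω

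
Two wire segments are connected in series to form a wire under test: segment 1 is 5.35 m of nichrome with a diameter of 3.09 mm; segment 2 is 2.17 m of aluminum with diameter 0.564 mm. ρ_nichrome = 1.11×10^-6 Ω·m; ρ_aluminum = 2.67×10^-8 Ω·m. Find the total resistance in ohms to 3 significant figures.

Segment 1: A = π(d/2)² = π(1.5450e-03 m)² = 7.499e-06 m²
R₁ = ρL/A = (1.11×10^-6)(5.35)/(7.499e-06) = 0.7919 Ω
Segment 2: A = π(d/2)² = π(2.8200e-04 m)² = 2.498e-07 m²
R₂ = (2.67×10^-8)(2.17)/(2.498e-07) = 0.2319 Ω
R = R₁ + R₂ = 1.02 Ω

1.02 Ω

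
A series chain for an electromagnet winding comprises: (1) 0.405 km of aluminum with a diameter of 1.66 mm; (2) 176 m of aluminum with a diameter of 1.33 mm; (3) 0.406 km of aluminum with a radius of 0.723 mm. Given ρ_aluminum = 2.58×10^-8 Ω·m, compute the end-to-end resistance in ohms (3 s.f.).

Seg 1: A = π(d/2)² = π(8.3000e-04 m)² = 2.164e-06 m²
R_1 = (2.58×10^-8)(405)/(2.164e-06) = 4.828 Ω
Seg 2: A = π(d/2)² = π(6.6500e-04 m)² = 1.389e-06 m²
R_2 = (2.58×10^-8)(176)/(1.389e-06) = 3.268 Ω
Seg 3: A = πr² = π(7.2300e-04 m)² = 1.642e-06 m²
R_3 = (2.58×10^-8)(406)/(1.642e-06) = 6.379 Ω
R_total = R_1 + R_2 + R_3 = 14.5 Ω

14.5 Ω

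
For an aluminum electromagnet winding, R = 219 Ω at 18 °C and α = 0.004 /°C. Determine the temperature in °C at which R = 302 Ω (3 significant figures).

R = R₀(1 + α(T − T₀)) ⇒ T = T₀ + (R/R₀ − 1)/α
T = 18 + (302/219 − 1)/0.004 = 18 + (0.379)/0.004 = 113 °C

113 °C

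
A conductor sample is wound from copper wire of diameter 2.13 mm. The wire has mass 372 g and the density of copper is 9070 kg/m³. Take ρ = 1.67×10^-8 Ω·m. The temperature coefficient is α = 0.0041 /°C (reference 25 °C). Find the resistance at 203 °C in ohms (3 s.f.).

A = π(d/2)² = π(1.0650e-03 m)² = 3.5633e-06 m²
L = m/(density·A) = 0.372/(9070×3.5633e-06) = 11.51 m
R = ρL/A = (1.67×10^-8)(11.51)/(3.5633e-06) = 0.05395 Ω
R(203 °C) = 0.05395 × (1 + 0.0041×178) = 0.0933 Ω

0.0933 Ω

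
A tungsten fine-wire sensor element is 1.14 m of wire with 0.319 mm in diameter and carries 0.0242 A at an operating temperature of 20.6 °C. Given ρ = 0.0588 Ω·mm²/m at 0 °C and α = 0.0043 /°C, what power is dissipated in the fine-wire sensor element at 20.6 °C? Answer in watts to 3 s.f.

ρ = 0.0588 Ω·mm²/m = 5.88×10^-8 Ω·m
A = π(d/2)² = π(1.5950e-04 m)² = 7.992e-08 m²
R₍0₎ = ρL/A = (5.88×10^-8)(1.14)/(7.992e-08) = 0.8387 Ω
R₍20.6₎ = R₍0₎(1 + αΔT) = 0.8387 × (1 + 0.0043×20.6) = 0.913 Ω
P = I²R = (0.0242)² × 0.913 = 5.35×10^-4 W

5.35×10^-4 W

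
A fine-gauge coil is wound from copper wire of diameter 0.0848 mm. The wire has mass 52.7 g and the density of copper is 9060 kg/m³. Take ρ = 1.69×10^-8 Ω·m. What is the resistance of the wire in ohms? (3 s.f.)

3080 Ω

A = π(d/2)² = π(4.2400e-05 m)² = 5.6478e-09 m²
L = m/(density·A) = 0.0527/(9060×5.6478e-09) = 1030 m
R = ρL/A = (1.69×10^-8)(1030)/(5.6478e-09) = 3080 Ω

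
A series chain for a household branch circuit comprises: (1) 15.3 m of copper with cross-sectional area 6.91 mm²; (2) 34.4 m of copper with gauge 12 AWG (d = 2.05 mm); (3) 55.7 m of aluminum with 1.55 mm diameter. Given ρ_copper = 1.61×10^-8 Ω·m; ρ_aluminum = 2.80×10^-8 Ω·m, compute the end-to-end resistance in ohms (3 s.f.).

Seg 1: A = 6.91 mm² = 6.910e-06 m²
R_1 = (1.61×10^-8)(15.3)/(6.910e-06) = 0.03565 Ω
Seg 2: A = π(2.05/2 mm)² = π(1.0250e-03 m)² = 3.301e-06 m²
R_2 = (1.61×10^-8)(34.4)/(3.301e-06) = 0.1678 Ω
Seg 3: A = π(d/2)² = π(7.7500e-04 m)² = 1.887e-06 m²
R_3 = (2.80×10^-8)(55.7)/(1.887e-06) = 0.8265 Ω
R_total = R_1 + R_2 + R_3 = 1.03 Ω

1.03 Ω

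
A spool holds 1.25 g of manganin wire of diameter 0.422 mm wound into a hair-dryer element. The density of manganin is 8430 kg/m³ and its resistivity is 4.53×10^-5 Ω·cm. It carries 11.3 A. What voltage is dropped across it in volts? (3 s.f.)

ρ = 4.53×10^-5 Ω·cm = 4.53×10^-7 Ω·m
A = π(d/2)² = π(2.1100e-04 m)² = 1.3987e-07 m²
L = m/(density·A) = 0.00125/(8430×1.3987e-07) = 1.06 m
R = ρL/A = (4.53×10^-7)(1.06)/(1.3987e-07) = 3.434 Ω
V = IR = 11.3 × 3.434 = 38.8 V

38.8 V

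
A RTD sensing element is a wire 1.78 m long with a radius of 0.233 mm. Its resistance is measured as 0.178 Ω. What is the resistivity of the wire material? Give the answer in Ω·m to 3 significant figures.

A = πr² = π(2.3300e-04 m)² = 1.706e-07 m²
ρ = RA/L = (0.178)(1.706e-07)/(1.78) = 1.71×10^-8 Ω·m

1.71×10^-8 Ω·m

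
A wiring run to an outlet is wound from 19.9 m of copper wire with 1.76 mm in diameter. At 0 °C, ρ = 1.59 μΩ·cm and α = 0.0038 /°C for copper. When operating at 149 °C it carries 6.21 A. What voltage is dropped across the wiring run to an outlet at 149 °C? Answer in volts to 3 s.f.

ρ = 1.59 μΩ·cm = 1.59×10^-8 Ω·m
A = π(d/2)² = π(8.8000e-04 m)² = 2.433e-06 m²
R₍0₎ = ρL/A = (1.59×10^-8)(19.9)/(2.433e-06) = 0.1301 Ω
R₍149₎ = R₍0₎(1 + αΔT) = 0.1301 × (1 + 0.0038×149) = 0.2037 Ω
V = IR = 6.21 × 0.2037 = 1.26 V

1.26 V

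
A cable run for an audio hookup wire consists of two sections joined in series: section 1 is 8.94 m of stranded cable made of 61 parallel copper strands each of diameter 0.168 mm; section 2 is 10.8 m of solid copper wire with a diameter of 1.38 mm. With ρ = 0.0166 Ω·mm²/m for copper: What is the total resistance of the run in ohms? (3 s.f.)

0.230 Ω

ρ = 0.0166 Ω·mm²/m = 1.66×10^-8 Ω·m
Section 1: A_strand = π(8.4000e-05)² = 2.217e-08 m²; R₁ = ρL/(N·A_s) = (1.66×10^-8)(8.94)/(61×2.217e-08) = 0.1098 Ω
Section 2: A = π(d/2)² = π(6.9000e-04 m)² = 1.496e-06 m²
R₂ = (1.66×10^-8)(10.8)/(1.496e-06) = 0.1199 Ω
R = R₁ + R₂ = 0.230 Ω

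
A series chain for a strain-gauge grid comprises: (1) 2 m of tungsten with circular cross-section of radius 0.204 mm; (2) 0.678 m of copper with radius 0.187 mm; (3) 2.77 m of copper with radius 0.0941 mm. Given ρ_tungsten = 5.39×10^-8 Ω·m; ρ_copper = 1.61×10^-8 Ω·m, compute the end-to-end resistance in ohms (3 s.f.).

Seg 1: A = πr² = π(2.0400e-04 m)² = 1.307e-07 m²
R_1 = (5.39×10^-8)(2)/(1.307e-07) = 0.8245 Ω
Seg 2: A = πr² = π(1.8700e-04 m)² = 1.099e-07 m²
R_2 = (1.61×10^-8)(0.678)/(1.099e-07) = 0.09936 Ω
Seg 3: A = πr² = π(9.4100e-05 m)² = 2.782e-08 m²
R_3 = (1.61×10^-8)(2.77)/(2.782e-08) = 1.603 Ω
R_total = R_1 + R_2 + R_3 = 2.53 Ω

2.53 Ω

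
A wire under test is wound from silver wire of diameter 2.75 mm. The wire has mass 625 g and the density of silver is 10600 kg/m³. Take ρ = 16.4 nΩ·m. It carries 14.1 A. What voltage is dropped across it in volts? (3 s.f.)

ρ = 16.4 nΩ·m = 1.64×10^-8 Ω·m
A = π(d/2)² = π(1.3750e-03 m)² = 5.9396e-06 m²
L = m/(density·A) = 0.625/(10600×5.9396e-06) = 9.927 m
R = ρL/A = (1.64×10^-8)(9.927)/(5.9396e-06) = 0.02741 Ω
V = IR = 14.1 × 0.02741 = 0.386 V

0.386 V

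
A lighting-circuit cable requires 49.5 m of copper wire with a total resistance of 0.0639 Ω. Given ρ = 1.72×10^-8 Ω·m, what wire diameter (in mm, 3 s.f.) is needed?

4.12 mm

A = ρL/R = (1.72×10^-8)(49.5)/(0.0639) = 1.332e-05 m²
d = 2√(A/π) = 4.119e-03 m = 4.12 mm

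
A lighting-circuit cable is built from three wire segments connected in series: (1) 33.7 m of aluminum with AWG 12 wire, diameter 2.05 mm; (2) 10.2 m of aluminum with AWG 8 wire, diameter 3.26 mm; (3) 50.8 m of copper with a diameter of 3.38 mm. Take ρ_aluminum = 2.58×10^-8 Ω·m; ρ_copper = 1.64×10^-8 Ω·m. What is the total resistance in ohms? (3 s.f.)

0.388 Ω

Seg 1: A = π(2.05/2 mm)² = π(1.0250e-03 m)² = 3.301e-06 m²
R_1 = (2.58×10^-8)(33.7)/(3.301e-06) = 0.2634 Ω
Seg 2: A = π(3.26/2 mm)² = π(1.6300e-03 m)² = 8.347e-06 m²
R_2 = (2.58×10^-8)(10.2)/(8.347e-06) = 0.03153 Ω
Seg 3: A = π(d/2)² = π(1.6900e-03 m)² = 8.973e-06 m²
R_3 = (1.64×10^-8)(50.8)/(8.973e-06) = 0.09285 Ω
R_total = R_1 + R_2 + R_3 = 0.388 Ω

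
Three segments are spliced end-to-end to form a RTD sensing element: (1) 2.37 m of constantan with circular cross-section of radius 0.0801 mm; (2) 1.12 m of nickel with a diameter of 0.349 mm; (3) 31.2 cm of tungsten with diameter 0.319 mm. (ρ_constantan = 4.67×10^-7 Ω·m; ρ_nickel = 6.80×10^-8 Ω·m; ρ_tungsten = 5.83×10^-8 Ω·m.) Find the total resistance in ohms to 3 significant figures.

Seg 1: A = πr² = π(8.0100e-05 m)² = 2.016e-08 m²
R_1 = (4.67×10^-7)(2.37)/(2.016e-08) = 54.91 Ω
Seg 2: A = π(d/2)² = π(1.7450e-04 m)² = 9.566e-08 m²
R_2 = (6.80×10^-8)(1.12)/(9.566e-08) = 0.7961 Ω
Seg 3: A = π(d/2)² = π(1.5950e-04 m)² = 7.992e-08 m²
R_3 = (5.83×10^-8)(0.312)/(7.992e-08) = 0.2276 Ω
R_total = R_1 + R_2 + R_3 = 55.9 Ω

55.9 Ω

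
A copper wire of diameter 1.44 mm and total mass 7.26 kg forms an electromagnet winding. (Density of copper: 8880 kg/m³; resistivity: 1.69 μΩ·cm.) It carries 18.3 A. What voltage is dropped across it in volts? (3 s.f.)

95.3 V

ρ = 1.69 μΩ·cm = 1.69×10^-8 Ω·m
A = π(d/2)² = π(7.2000e-04 m)² = 1.6286e-06 m²
L = m/(density·A) = 7.26/(8880×1.6286e-06) = 502 m
R = ρL/A = (1.69×10^-8)(502)/(1.6286e-06) = 5.209 Ω
V = IR = 18.3 × 5.209 = 95.3 V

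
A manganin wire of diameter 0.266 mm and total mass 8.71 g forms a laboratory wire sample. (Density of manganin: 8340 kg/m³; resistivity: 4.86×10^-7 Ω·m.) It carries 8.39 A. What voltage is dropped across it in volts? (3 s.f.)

1380 V

A = π(d/2)² = π(1.3300e-04 m)² = 5.5572e-08 m²
L = m/(density·A) = 0.00871/(8340×5.5572e-08) = 18.79 m
R = ρL/A = (4.86×10^-7)(18.79)/(5.5572e-08) = 164.4 Ω
V = IR = 8.39 × 164.4 = 1380 V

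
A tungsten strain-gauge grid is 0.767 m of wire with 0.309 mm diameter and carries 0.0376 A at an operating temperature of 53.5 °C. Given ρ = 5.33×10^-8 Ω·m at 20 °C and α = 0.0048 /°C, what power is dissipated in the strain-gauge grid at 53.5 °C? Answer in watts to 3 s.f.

8.95×10^-4 W

A = π(d/2)² = π(1.5450e-04 m)² = 7.499e-08 m²
R₍20₎ = ρL/A = (5.33×10^-8)(0.767)/(7.499e-08) = 0.5451 Ω
R₍53.5₎ = R₍20₎(1 + αΔT) = 0.5451 × (1 + 0.0048×33.5) = 0.6328 Ω
P = I²R = (0.0376)² × 0.6328 = 8.95×10^-4 W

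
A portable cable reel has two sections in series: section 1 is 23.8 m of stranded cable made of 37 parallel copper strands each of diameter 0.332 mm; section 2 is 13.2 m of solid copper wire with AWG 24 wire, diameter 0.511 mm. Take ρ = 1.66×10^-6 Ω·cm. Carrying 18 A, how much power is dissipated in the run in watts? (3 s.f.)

386 W

ρ = 1.66×10^-6 Ω·cm = 1.66×10^-8 Ω·m
Section 1: A_strand = π(1.6600e-04)² = 8.657e-08 m²; R₁ = ρL/(N·A_s) = (1.66×10^-8)(23.8)/(37×8.657e-08) = 0.1233 Ω
Section 2: A = π(0.511/2 mm)² = π(2.5550e-04 m)² = 2.051e-07 m²
R₂ = (1.66×10^-8)(13.2)/(2.051e-07) = 1.068 Ω
R = R₁ + R₂ = 1.192 Ω
P = I²R = (18)² × 1.192 = 386 W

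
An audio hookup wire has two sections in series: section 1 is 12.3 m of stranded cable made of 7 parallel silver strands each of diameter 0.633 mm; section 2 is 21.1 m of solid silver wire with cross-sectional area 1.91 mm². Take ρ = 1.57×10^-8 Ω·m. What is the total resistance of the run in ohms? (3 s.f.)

0.261 Ω

Section 1: A_strand = π(3.1650e-04)² = 3.147e-07 m²; R₁ = ρL/(N·A_s) = (1.57×10^-8)(12.3)/(7×3.147e-07) = 0.08766 Ω
Section 2: A = 1.91 mm² = 1.910e-06 m²
R₂ = (1.57×10^-8)(21.1)/(1.910e-06) = 0.1734 Ω
R = R₁ + R₂ = 0.261 Ω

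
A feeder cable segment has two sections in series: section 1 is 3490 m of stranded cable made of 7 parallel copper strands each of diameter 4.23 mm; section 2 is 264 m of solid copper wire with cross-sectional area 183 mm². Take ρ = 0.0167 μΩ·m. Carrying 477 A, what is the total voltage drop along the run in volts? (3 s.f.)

294 V

ρ = 0.0167 μΩ·m = 1.67×10^-8 Ω·m
Section 1: A_strand = π(2.1150e-03)² = 1.405e-05 m²; R₁ = ρL/(N·A_s) = (1.67×10^-8)(3490)/(7×1.405e-05) = 0.5925 Ω
Section 2: A = 183 mm² = 1.830e-04 m²
R₂ = (1.67×10^-8)(264)/(1.830e-04) = 0.02409 Ω
R = R₁ + R₂ = 0.6166 Ω
V = IR = 477 × 0.6166 = 294 V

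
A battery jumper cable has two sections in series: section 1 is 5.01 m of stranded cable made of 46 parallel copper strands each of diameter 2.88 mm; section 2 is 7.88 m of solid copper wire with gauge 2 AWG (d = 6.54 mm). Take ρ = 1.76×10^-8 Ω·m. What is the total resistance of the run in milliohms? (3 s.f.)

4.42 mΩ

Section 1: A_strand = π(1.4400e-03)² = 6.514e-06 m²; R₁ = ρL/(N·A_s) = (1.76×10^-8)(5.01)/(46×6.514e-06) = 2.943×10^-4 Ω
Section 2: A = π(6.54/2 mm)² = π(3.2700e-03 m)² = 3.359e-05 m²
R₂ = (1.76×10^-8)(7.88)/(3.359e-05) = 0.004129 Ω
R = R₁ + R₂ = 4.42 mΩ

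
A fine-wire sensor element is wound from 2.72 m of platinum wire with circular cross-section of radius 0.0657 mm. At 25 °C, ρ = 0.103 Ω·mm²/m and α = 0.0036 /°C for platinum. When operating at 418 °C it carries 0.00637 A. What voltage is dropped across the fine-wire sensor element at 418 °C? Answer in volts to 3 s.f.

ρ = 0.103 Ω·mm²/m = 1.03×10^-7 Ω·m
A = πr² = π(6.5700e-05 m)² = 1.356e-08 m²
R₍25₎ = ρL/A = (1.03×10^-7)(2.72)/(1.356e-08) = 20.66 Ω
R₍418₎ = R₍25₎(1 + αΔT) = 20.66 × (1 + 0.0036×393) = 49.89 Ω
V = IR = 0.00637 × 49.89 = 0.318 V

0.318 V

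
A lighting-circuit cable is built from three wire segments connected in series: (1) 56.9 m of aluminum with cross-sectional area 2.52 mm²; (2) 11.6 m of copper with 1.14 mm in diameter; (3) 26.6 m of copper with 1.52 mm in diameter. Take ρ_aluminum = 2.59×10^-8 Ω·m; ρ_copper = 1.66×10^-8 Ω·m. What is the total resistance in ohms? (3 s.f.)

Seg 1: A = 2.52 mm² = 2.520e-06 m²
R_1 = (2.59×10^-8)(56.9)/(2.520e-06) = 0.5848 Ω
Seg 2: A = π(d/2)² = π(5.7000e-04 m)² = 1.021e-06 m²
R_2 = (1.66×10^-8)(11.6)/(1.021e-06) = 0.1887 Ω
Seg 3: A = π(d/2)² = π(7.6000e-04 m)² = 1.815e-06 m²
R_3 = (1.66×10^-8)(26.6)/(1.815e-06) = 0.2433 Ω
R_total = R_1 + R_2 + R_3 = 1.02 Ω

1.02 Ω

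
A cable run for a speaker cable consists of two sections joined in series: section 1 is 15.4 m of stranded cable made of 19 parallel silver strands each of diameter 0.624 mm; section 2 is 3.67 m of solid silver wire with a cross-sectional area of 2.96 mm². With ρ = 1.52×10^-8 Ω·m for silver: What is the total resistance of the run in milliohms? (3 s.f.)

Section 1: A_strand = π(3.1200e-04)² = 3.058e-07 m²; R₁ = ρL/(N·A_s) = (1.52×10^-8)(15.4)/(19×3.058e-07) = 0.04029 Ω
Section 2: A = 2.96 mm² = 2.960e-06 m²
R₂ = (1.52×10^-8)(3.67)/(2.960e-06) = 0.01885 Ω
R = R₁ + R₂ = 59.1 mΩ

59.1 mΩ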